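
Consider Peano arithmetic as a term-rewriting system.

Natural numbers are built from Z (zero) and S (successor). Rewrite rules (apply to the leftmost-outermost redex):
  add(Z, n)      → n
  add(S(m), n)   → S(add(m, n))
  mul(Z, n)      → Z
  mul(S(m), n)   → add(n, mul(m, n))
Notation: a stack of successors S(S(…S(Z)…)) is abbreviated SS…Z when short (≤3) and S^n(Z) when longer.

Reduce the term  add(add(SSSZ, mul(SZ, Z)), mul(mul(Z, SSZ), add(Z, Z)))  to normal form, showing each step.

Answer: normal form = SSSZ  (in 13 steps)

Derivation:
  start: add(add(SSSZ, mul(SZ, Z)), mul(mul(Z, SSZ), add(Z, Z)))
  [1] add(S(add(SSZ, mul(SZ, Z))), mul(mul(Z, SSZ), add(Z, Z)))
  [2] S(add(add(SSZ, mul(SZ, Z)), mul(mul(Z, SSZ), add(Z, Z))))
  [3] S(add(S(add(SZ, mul(SZ, Z))), mul(mul(Z, SSZ), add(Z, Z))))
  [4] S(S(add(add(SZ, mul(SZ, Z)), mul(mul(Z, SSZ), add(Z, Z)))))
  [5] S(S(add(S(add(Z, mul(SZ, Z))), mul(mul(Z, SSZ), add(Z, Z)))))
  [6] S(S(S(add(add(Z, mul(SZ, Z)), mul(mul(Z, SSZ), add(Z, Z))))))
  [7] S(S(S(add(mul(SZ, Z), mul(mul(Z, SSZ), add(Z, Z))))))
  [8] S(S(S(add(add(Z, mul(Z, Z)), mul(mul(Z, SSZ), add(Z, Z))))))
  [9] S(S(S(add(mul(Z, Z), mul(mul(Z, SSZ), add(Z, Z))))))
  [10] S(S(S(add(Z, mul(mul(Z, SSZ), add(Z, Z))))))
  [11] S(S(S(mul(mul(Z, SSZ), add(Z, Z)))))
  [12] S(S(S(mul(Z, add(Z, Z)))))
  [13] SSSZ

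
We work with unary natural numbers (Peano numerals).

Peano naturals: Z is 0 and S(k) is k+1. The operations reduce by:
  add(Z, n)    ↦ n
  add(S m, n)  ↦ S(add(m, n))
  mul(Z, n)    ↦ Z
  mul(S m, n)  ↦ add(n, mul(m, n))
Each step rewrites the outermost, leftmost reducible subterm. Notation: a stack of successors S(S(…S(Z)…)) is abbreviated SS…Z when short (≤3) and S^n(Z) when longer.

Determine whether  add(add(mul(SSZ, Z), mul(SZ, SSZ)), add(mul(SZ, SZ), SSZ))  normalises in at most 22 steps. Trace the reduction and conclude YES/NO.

Answer: YES — reaches normal form S^5(Z) in 20 ≤ 22 steps

Derivation:
  start: add(add(mul(SSZ, Z), mul(SZ, SSZ)), add(mul(SZ, SZ), SSZ))
  step 1: add(add(add(Z, mul(SZ, Z)), mul(SZ, SSZ)), add(mul(SZ, SZ), SSZ))
  step 2: add(add(mul(SZ, Z), mul(SZ, SSZ)), add(mul(SZ, SZ), SSZ))
  step 3: add(add(add(Z, mul(Z, Z)), mul(SZ, SSZ)), add(mul(SZ, SZ), SSZ))
  step 4: add(add(mul(Z, Z), mul(SZ, SSZ)), add(mul(SZ, SZ), SSZ))
  step 5: add(add(Z, mul(SZ, SSZ)), add(mul(SZ, SZ), SSZ))
  step 6: add(mul(SZ, SSZ), add(mul(SZ, SZ), SSZ))
  step 7: add(add(SSZ, mul(Z, SSZ)), add(mul(SZ, SZ), SSZ))
  step 8: add(S(add(SZ, mul(Z, SSZ))), add(mul(SZ, SZ), SSZ))
  step 9: S(add(add(SZ, mul(Z, SSZ)), add(mul(SZ, SZ), SSZ)))
  step 10: S(add(S(add(Z, mul(Z, SSZ))), add(mul(SZ, SZ), SSZ)))
  step 11: S(S(add(add(Z, mul(Z, SSZ)), add(mul(SZ, SZ), SSZ))))
  step 12: S(S(add(mul(Z, SSZ), add(mul(SZ, SZ), SSZ))))
  step 13: S(S(add(Z, add(mul(SZ, SZ), SSZ))))
  step 14: S(S(add(mul(SZ, SZ), SSZ)))
  step 15: S(S(add(add(SZ, mul(Z, SZ)), SSZ)))
  step 16: S(S(add(S(add(Z, mul(Z, SZ))), SSZ)))
  step 17: S(S(S(add(add(Z, mul(Z, SZ)), SSZ))))
  step 18: S(S(S(add(mul(Z, SZ), SSZ))))
  step 19: S(S(S(add(Z, SSZ))))
  step 20: S^5(Z)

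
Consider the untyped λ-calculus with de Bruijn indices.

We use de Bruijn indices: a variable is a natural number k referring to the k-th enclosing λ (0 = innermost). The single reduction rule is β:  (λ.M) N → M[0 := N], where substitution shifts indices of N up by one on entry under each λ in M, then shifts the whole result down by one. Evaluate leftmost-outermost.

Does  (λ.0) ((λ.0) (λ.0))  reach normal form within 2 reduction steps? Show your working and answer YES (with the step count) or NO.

Answer: YES — reaches normal form λ.0 in 2 ≤ 2 steps

Working:
  start: (λ.0) ((λ.0) (λ.0))
  →1  (λ.0) (λ.0)
  →2  λ.0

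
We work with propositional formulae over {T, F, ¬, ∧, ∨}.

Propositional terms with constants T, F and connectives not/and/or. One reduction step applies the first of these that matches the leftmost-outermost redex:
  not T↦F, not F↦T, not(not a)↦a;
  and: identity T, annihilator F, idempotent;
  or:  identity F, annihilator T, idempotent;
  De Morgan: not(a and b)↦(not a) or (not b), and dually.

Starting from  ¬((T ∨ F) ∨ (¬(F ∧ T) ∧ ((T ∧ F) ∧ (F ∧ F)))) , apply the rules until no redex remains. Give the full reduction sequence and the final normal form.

  start: ¬((T ∨ F) ∨ (¬(F ∧ T) ∧ ((T ∧ F) ∧ (F ∧ F))))
  [1] ¬(T ∨ F) ∧ ¬(¬(F ∧ T) ∧ ((T ∧ F) ∧ (F ∧ F)))
  [2] (¬T ∧ ¬F) ∧ ¬(¬(F ∧ T) ∧ ((T ∧ F) ∧ (F ∧ F)))
  [3] (F ∧ ¬F) ∧ ¬(¬(F ∧ T) ∧ ((T ∧ F) ∧ (F ∧ F)))
  [4] F ∧ ¬(¬(F ∧ T) ∧ ((T ∧ F) ∧ (F ∧ F)))
  [5] F

Answer: normal form = F  (in 5 steps)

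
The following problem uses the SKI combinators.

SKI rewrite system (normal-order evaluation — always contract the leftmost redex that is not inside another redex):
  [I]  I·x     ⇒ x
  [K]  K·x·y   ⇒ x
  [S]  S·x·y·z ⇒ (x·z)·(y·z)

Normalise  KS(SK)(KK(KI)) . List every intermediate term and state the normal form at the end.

Answer: normal form = SK  (in 2 steps)

Reduction:
  start: KS(SK)(KK(KI))
  step 1: S(KK(KI))
  step 2: SK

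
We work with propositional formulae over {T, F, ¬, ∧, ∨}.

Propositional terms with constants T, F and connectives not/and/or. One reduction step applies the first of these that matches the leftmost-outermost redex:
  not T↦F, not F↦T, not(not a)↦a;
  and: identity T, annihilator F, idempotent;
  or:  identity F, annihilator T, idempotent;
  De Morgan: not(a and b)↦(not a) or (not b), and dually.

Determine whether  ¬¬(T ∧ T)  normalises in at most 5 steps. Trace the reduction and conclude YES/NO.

  start: ¬¬(T ∧ T)
  →1  T ∧ T
  →2  T

Answer: YES — reaches normal form T in 2 ≤ 5 steps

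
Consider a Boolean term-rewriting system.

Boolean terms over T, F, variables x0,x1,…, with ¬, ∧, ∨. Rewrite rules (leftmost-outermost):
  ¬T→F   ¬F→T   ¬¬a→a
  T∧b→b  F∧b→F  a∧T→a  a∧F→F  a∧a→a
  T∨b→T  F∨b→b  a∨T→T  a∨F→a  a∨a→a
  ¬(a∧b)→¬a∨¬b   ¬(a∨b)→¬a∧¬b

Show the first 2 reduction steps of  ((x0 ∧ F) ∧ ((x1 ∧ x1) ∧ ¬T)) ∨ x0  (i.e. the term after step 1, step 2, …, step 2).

  start: ((x0 ∧ F) ∧ ((x1 ∧ x1) ∧ ¬T)) ∨ x0
  →1  (F ∧ ((x1 ∧ x1) ∧ ¬T)) ∨ x0
  →2  F ∨ x0

Answer: after 2 steps: F ∨ x0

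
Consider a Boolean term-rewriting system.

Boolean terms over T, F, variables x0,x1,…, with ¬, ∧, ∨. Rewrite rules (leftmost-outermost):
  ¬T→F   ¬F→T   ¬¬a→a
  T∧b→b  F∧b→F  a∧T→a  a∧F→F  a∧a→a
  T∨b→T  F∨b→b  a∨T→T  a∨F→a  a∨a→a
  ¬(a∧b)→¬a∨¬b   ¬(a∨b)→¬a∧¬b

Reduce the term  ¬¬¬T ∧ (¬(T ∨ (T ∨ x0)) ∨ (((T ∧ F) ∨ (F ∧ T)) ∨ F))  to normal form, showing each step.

  start: ¬¬¬T ∧ (¬(T ∨ (T ∨ x0)) ∨ (((T ∧ F) ∨ (F ∧ T)) ∨ F))
  step 1: ¬T ∧ (¬(T ∨ (T ∨ x0)) ∨ (((T ∧ F) ∨ (F ∧ T)) ∨ F))
  step 2: F ∧ (¬(T ∨ (T ∨ x0)) ∨ (((T ∧ F) ∨ (F ∧ T)) ∨ F))
  step 3: F

Answer: normal form = F  (in 3 steps)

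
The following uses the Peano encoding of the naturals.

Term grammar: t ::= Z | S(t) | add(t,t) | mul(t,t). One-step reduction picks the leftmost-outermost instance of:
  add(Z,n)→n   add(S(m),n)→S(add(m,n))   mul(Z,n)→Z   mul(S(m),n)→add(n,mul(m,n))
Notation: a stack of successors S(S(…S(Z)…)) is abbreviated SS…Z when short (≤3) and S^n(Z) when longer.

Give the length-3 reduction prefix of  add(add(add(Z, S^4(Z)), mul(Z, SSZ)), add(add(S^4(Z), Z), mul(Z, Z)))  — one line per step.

  start: add(add(add(Z, S^4(Z)), mul(Z, SSZ)), add(add(S^4(Z), Z), mul(Z, Z)))
  [1] add(add(S^4(Z), mul(Z, SSZ)), add(add(S^4(Z), Z), mul(Z, Z)))
  [2] add(S(add(SSSZ, mul(Z, SSZ))), add(add(S^4(Z), Z), mul(Z, Z)))
  [3] S(add(add(SSSZ, mul(Z, SSZ)), add(add(S^4(Z), Z), mul(Z, Z))))

Answer: after 3 steps: S(add(add(SSSZ, mul(Z, SSZ)), add(add(S^4(Z), Z), mul(Z, Z))))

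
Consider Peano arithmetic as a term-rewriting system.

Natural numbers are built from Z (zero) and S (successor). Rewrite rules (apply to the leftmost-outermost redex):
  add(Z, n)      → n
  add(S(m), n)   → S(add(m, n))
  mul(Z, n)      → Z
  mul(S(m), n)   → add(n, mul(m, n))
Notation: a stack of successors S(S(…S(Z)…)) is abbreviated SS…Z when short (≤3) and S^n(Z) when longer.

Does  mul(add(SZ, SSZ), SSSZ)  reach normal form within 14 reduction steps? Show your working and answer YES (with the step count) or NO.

Answer: NO — after 14 steps the term is S(S(S(S(S(S(S(add(SSZ, mul(Z, SSSZ))))))))), not yet normal

Working:
  start: mul(add(SZ, SSZ), SSSZ)
  [1] mul(S(add(Z, SSZ)), SSSZ)
  [2] add(SSSZ, mul(add(Z, SSZ), SSSZ))
  [3] S(add(SSZ, mul(add(Z, SSZ), SSSZ)))
  [4] S(S(add(SZ, mul(add(Z, SSZ), SSSZ))))
  [5] S(S(S(add(Z, mul(add(Z, SSZ), SSSZ)))))
  [6] S(S(S(mul(add(Z, SSZ), SSSZ))))
  [7] S(S(S(mul(SSZ, SSSZ))))
  [8] S(S(S(add(SSSZ, mul(SZ, SSSZ)))))
  [9] S(S(S(S(add(SSZ, mul(SZ, SSSZ))))))
  [10] S(S(S(S(S(add(SZ, mul(SZ, SSSZ)))))))
  [11] S(S(S(S(S(S(add(Z, mul(SZ, SSSZ))))))))
  [12] S(S(S(S(S(S(mul(SZ, SSSZ)))))))
  [13] S(S(S(S(S(S(add(SSSZ, mul(Z, SSSZ))))))))
  [14] S(S(S(S(S(S(S(add(SSZ, mul(Z, SSSZ)))))))))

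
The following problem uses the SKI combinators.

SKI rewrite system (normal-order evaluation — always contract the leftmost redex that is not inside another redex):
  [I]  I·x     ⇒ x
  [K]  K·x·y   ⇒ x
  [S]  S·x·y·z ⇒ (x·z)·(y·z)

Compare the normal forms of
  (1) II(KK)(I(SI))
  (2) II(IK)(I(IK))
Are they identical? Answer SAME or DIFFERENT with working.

Term A:
  start: II(KK)(I(SI))
  [1] I(KK)(I(SI))
  [2] KK(I(SI))
  [3] K

Term B:
  start: II(IK)(I(IK))
  [1] I(IK)(I(IK))
  [2] IK(I(IK))
  [3] K(I(IK))
  [4] K(IK)
  [5] KK

Answer: DIFFERENT — A ⇓ K, B ⇓ KK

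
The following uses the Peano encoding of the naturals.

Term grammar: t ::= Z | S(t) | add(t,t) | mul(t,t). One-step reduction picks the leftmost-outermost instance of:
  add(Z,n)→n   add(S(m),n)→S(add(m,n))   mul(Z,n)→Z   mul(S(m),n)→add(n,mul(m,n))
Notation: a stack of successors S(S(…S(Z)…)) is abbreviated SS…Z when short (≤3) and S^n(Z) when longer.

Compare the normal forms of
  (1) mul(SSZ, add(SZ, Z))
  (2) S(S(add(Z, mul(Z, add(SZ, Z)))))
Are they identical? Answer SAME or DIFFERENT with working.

Answer: SAME — A ⇓ SSZ, B ⇓ SSZ

Reduction:
Term A:
  start: mul(SSZ, add(SZ, Z))
  [1] add(add(SZ, Z), mul(SZ, add(SZ, Z)))
  [2] add(S(add(Z, Z)), mul(SZ, add(SZ, Z)))
  [3] S(add(add(Z, Z), mul(SZ, add(SZ, Z))))
  [4] S(add(Z, mul(SZ, add(SZ, Z))))
  [5] S(mul(SZ, add(SZ, Z)))
  [6] S(add(add(SZ, Z), mul(Z, add(SZ, Z))))
  [7] S(add(S(add(Z, Z)), mul(Z, add(SZ, Z))))
  [8] S(S(add(add(Z, Z), mul(Z, add(SZ, Z)))))
  [9] S(S(add(Z, mul(Z, add(SZ, Z)))))
  [10] S(S(mul(Z, add(SZ, Z))))
  [11] SSZ

Term B:
  start: S(S(add(Z, mul(Z, add(SZ, Z)))))
  [1] S(S(mul(Z, add(SZ, Z))))
  [2] SSZ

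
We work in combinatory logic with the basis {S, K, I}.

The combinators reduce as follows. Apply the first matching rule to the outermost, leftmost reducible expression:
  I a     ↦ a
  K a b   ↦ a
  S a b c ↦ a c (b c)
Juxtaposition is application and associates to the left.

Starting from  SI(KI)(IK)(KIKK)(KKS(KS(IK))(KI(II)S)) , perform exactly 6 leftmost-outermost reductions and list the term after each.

  start: SI(KI)(IK)(KIKK)(KKS(KS(IK))(KI(II)S))
  [1] I(IK)(KI(IK))(KIKK)(KKS(KS(IK))(KI(II)S))
  [2] IK(KI(IK))(KIKK)(KKS(KS(IK))(KI(II)S))
  [3] K(KI(IK))(KIKK)(KKS(KS(IK))(KI(II)S))
  [4] KI(IK)(KKS(KS(IK))(KI(II)S))
  [5] I(KKS(KS(IK))(KI(II)S))
  [6] KKS(KS(IK))(KI(II)S)

Answer: after 6 steps: KKS(KS(IK))(KI(II)S)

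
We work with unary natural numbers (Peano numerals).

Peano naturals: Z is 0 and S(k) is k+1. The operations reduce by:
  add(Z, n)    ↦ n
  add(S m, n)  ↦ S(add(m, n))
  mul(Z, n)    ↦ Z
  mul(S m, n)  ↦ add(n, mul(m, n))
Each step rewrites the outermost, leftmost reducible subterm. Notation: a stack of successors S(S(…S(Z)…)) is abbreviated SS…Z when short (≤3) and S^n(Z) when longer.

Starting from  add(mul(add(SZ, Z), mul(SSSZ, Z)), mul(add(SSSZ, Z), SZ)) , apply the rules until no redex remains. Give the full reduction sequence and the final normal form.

Answer: normal form = SSSZ  (in 27 steps)

Derivation:
  start: add(mul(add(SZ, Z), mul(SSSZ, Z)), mul(add(SSSZ, Z), SZ))
  →1  add(mul(S(add(Z, Z)), mul(SSSZ, Z)), mul(add(SSSZ, Z), SZ))
  →2  add(add(mul(SSSZ, Z), mul(add(Z, Z), mul(SSSZ, Z))), mul(add(SSSZ, Z), SZ))
  →3  add(add(add(Z, mul(SSZ, Z)), mul(add(Z, Z), mul(SSSZ, Z))), mul(add(SSSZ, Z), SZ))
  →4  add(add(mul(SSZ, Z), mul(add(Z, Z), mul(SSSZ, Z))), mul(add(SSSZ, Z), SZ))
  →5  add(add(add(Z, mul(SZ, Z)), mul(add(Z, Z), mul(SSSZ, Z))), mul(add(SSSZ, Z), SZ))
  →6  add(add(mul(SZ, Z), mul(add(Z, Z), mul(SSSZ, Z))), mul(add(SSSZ, Z), SZ))
  →7  add(add(add(Z, mul(Z, Z)), mul(add(Z, Z), mul(SSSZ, Z))), mul(add(SSSZ, Z), SZ))
  →8  add(add(mul(Z, Z), mul(add(Z, Z), mul(SSSZ, Z))), mul(add(SSSZ, Z), SZ))
  →9  add(add(Z, mul(add(Z, Z), mul(SSSZ, Z))), mul(add(SSSZ, Z), SZ))
  →10  add(mul(add(Z, Z), mul(SSSZ, Z)), mul(add(SSSZ, Z), SZ))
  →11  add(mul(Z, mul(SSSZ, Z)), mul(add(SSSZ, Z), SZ))
  →12  add(Z, mul(add(SSSZ, Z), SZ))
  →13  mul(add(SSSZ, Z), SZ)
  →14  mul(S(add(SSZ, Z)), SZ)
  →15  add(SZ, mul(add(SSZ, Z), SZ))
  →16  S(add(Z, mul(add(SSZ, Z), SZ)))
  →17  S(mul(add(SSZ, Z), SZ))
  →18  S(mul(S(add(SZ, Z)), SZ))
  →19  S(add(SZ, mul(add(SZ, Z), SZ)))
  →20  S(S(add(Z, mul(add(SZ, Z), SZ))))
  →21  S(S(mul(add(SZ, Z), SZ)))
  →22  S(S(mul(S(add(Z, Z)), SZ)))
  →23  S(S(add(SZ, mul(add(Z, Z), SZ))))
  →24  S(S(S(add(Z, mul(add(Z, Z), SZ)))))
  →25  S(S(S(mul(add(Z, Z), SZ))))
  →26  S(S(S(mul(Z, SZ))))
  →27  SSSZ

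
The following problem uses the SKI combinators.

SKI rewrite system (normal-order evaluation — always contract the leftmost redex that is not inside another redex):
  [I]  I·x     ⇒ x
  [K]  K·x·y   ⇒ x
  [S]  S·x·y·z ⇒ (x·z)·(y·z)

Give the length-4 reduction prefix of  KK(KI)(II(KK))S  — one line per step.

  start: KK(KI)(II(KK))S
  [1] K(II(KK))S
  [2] II(KK)
  [3] I(KK)
  [4] KK

Answer: after 4 steps: KK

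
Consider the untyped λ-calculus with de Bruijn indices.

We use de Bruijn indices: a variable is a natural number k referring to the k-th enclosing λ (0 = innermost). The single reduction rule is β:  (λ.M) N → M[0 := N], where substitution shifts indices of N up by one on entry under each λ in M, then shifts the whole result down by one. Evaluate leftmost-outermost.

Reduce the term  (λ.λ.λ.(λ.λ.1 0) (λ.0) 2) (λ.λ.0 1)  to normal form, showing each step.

Answer: normal form = λ.λ.λ.λ.0 1  (in 4 steps)

Working:
  start: (λ.λ.λ.(λ.λ.1 0) (λ.0) 2) (λ.λ.0 1)
  →1  λ.λ.(λ.λ.1 0) (λ.0) (λ.λ.0 1)
  →2  λ.λ.(λ.(λ.0) 0) (λ.λ.0 1)
  →3  λ.λ.(λ.0) (λ.λ.0 1)
  →4  λ.λ.λ.λ.0 1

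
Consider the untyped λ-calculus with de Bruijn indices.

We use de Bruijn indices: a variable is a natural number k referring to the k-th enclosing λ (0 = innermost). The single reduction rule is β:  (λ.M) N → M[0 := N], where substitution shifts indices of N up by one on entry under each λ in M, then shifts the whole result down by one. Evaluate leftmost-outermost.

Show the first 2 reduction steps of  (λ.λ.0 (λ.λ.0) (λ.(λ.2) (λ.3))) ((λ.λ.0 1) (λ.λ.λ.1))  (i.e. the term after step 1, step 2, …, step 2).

  start: (λ.λ.0 (λ.λ.0) (λ.(λ.2) (λ.3))) ((λ.λ.0 1) (λ.λ.λ.1))
  [1] λ.0 (λ.λ.0) (λ.(λ.2) (λ.(λ.λ.0 1) (λ.λ.λ.1)))
  [2] λ.0 (λ.λ.0) (λ.1)

Answer: after 2 steps: λ.0 (λ.λ.0) (λ.1)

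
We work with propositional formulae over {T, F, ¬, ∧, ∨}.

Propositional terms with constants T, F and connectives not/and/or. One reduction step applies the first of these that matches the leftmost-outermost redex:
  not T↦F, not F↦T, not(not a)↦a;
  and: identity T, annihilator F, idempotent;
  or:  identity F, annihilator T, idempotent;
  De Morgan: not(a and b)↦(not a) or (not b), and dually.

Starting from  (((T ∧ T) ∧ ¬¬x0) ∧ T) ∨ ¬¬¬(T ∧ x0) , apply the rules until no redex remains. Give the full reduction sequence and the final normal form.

Answer: normal form = x0 ∨ ¬x0  (in 8 steps)

Derivation:
  start: (((T ∧ T) ∧ ¬¬x0) ∧ T) ∨ ¬¬¬(T ∧ x0)
  →1  ((T ∧ T) ∧ ¬¬x0) ∨ ¬¬¬(T ∧ x0)
  →2  (T ∧ ¬¬x0) ∨ ¬¬¬(T ∧ x0)
  →3  ¬¬x0 ∨ ¬¬¬(T ∧ x0)
  →4  x0 ∨ ¬¬¬(T ∧ x0)
  →5  x0 ∨ ¬(T ∧ x0)
  →6  x0 ∨ (¬T ∨ ¬x0)
  →7  x0 ∨ (F ∨ ¬x0)
  →8  x0 ∨ ¬x0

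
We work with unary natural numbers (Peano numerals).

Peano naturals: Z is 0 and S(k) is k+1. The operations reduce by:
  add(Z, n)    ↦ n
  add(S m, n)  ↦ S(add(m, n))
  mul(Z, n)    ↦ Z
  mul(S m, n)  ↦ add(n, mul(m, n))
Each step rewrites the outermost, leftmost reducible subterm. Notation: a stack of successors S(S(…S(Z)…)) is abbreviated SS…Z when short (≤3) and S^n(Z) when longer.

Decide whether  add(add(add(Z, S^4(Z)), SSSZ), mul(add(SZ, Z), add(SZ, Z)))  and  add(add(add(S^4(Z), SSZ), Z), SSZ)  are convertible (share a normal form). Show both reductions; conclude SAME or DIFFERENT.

Answer: SAME — A ⇓ S^8(Z), B ⇓ S^8(Z)

Derivation:
Term A:
  start: add(add(add(Z, S^4(Z)), SSSZ), mul(add(SZ, Z), add(SZ, Z)))
  →1  add(add(S^4(Z), SSSZ), mul(add(SZ, Z), add(SZ, Z)))
  →2  add(S(add(SSSZ, SSSZ)), mul(add(SZ, Z), add(SZ, Z)))
  →3  S(add(add(SSSZ, SSSZ), mul(add(SZ, Z), add(SZ, Z))))
  →4  S(add(S(add(SSZ, SSSZ)), mul(add(SZ, Z), add(SZ, Z))))
  →5  S(S(add(add(SSZ, SSSZ), mul(add(SZ, Z), add(SZ, Z)))))
  →6  S(S(add(S(add(SZ, SSSZ)), mul(add(SZ, Z), add(SZ, Z)))))
  →7  S(S(S(add(add(SZ, SSSZ), mul(add(SZ, Z), add(SZ, Z))))))
  →8  S(S(S(add(S(add(Z, SSSZ)), mul(add(SZ, Z), add(SZ, Z))))))
  →9  S(S(S(S(add(add(Z, SSSZ), mul(add(SZ, Z), add(SZ, Z)))))))
  →10  S(S(S(S(add(SSSZ, mul(add(SZ, Z), add(SZ, Z)))))))
  →11  S(S(S(S(S(add(SSZ, mul(add(SZ, Z), add(SZ, Z))))))))
  →12  S(S(S(S(S(S(add(SZ, mul(add(SZ, Z), add(SZ, Z)))))))))
  →13  S(S(S(S(S(S(S(add(Z, mul(add(SZ, Z), add(SZ, Z))))))))))
  →14  S(S(S(S(S(S(S(mul(add(SZ, Z), add(SZ, Z)))))))))
  →15  S(S(S(S(S(S(S(mul(S(add(Z, Z)), add(SZ, Z)))))))))
  →16  S(S(S(S(S(S(S(add(add(SZ, Z), mul(add(Z, Z), add(SZ, Z))))))))))
  →17  S(S(S(S(S(S(S(add(S(add(Z, Z)), mul(add(Z, Z), add(SZ, Z))))))))))
  →18  S(S(S(S(S(S(S(S(add(add(Z, Z), mul(add(Z, Z), add(SZ, Z)))))))))))
  →19  S(S(S(S(S(S(S(S(add(Z, mul(add(Z, Z), add(SZ, Z)))))))))))
  →20  S(S(S(S(S(S(S(S(mul(add(Z, Z), add(SZ, Z))))))))))
  →21  S(S(S(S(S(S(S(S(mul(Z, add(SZ, Z))))))))))
  →22  S^8(Z)

Term B:
  start: add(add(add(S^4(Z), SSZ), Z), SSZ)
  →1  add(add(S(add(SSSZ, SSZ)), Z), SSZ)
  →2  add(S(add(add(SSSZ, SSZ), Z)), SSZ)
  →3  S(add(add(add(SSSZ, SSZ), Z), SSZ))
  →4  S(add(add(S(add(SSZ, SSZ)), Z), SSZ))
  →5  S(add(S(add(add(SSZ, SSZ), Z)), SSZ))
  →6  S(S(add(add(add(SSZ, SSZ), Z), SSZ)))
  →7  S(S(add(add(S(add(SZ, SSZ)), Z), SSZ)))
  →8  S(S(add(S(add(add(SZ, SSZ), Z)), SSZ)))
  →9  S(S(S(add(add(add(SZ, SSZ), Z), SSZ))))
  →10  S(S(S(add(add(S(add(Z, SSZ)), Z), SSZ))))
  →11  S(S(S(add(S(add(add(Z, SSZ), Z)), SSZ))))
  →12  S(S(S(S(add(add(add(Z, SSZ), Z), SSZ)))))
  →13  S(S(S(S(add(add(SSZ, Z), SSZ)))))
  →14  S(S(S(S(add(S(add(SZ, Z)), SSZ)))))
  →15  S(S(S(S(S(add(add(SZ, Z), SSZ))))))
  →16  S(S(S(S(S(add(S(add(Z, Z)), SSZ))))))
  →17  S(S(S(S(S(S(add(add(Z, Z), SSZ)))))))
  →18  S(S(S(S(S(S(add(Z, SSZ)))))))
  →19  S^8(Z)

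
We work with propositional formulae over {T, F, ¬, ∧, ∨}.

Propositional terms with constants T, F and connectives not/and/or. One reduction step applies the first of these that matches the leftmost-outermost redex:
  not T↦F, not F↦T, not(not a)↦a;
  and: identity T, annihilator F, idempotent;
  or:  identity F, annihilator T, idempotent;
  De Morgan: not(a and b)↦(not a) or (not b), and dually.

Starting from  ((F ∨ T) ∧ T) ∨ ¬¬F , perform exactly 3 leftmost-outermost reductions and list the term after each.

  start: ((F ∨ T) ∧ T) ∨ ¬¬F
  step 1: (F ∨ T) ∨ ¬¬F
  step 2: T ∨ ¬¬F
  step 3: T

Answer: after 3 steps: T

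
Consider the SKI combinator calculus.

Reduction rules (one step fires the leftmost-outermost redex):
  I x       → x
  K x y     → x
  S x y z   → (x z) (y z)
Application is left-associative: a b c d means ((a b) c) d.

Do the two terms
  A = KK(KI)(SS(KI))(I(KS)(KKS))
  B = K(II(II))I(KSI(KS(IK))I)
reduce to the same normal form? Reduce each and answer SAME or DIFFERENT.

Answer: DIFFERENT — A ⇓ SS(KI), B ⇓ SSI

Derivation:
Term A:
  start: KK(KI)(SS(KI))(I(KS)(KKS))
  step 1: K(SS(KI))(I(KS)(KKS))
  step 2: SS(KI)

Term B:
  start: K(II(II))I(KSI(KS(IK))I)
  step 1: II(II)(KSI(KS(IK))I)
  step 2: I(II)(KSI(KS(IK))I)
  step 3: II(KSI(KS(IK))I)
  step 4: I(KSI(KS(IK))I)
  step 5: KSI(KS(IK))I
  step 6: S(KS(IK))I
  step 7: SSI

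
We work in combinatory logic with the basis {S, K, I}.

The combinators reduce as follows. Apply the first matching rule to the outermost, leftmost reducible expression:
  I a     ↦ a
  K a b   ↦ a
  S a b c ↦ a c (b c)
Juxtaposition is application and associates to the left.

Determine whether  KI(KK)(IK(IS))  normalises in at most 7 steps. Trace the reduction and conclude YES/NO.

Answer: YES — reaches normal form KS in 4 ≤ 7 steps

Working:
  start: KI(KK)(IK(IS))
  →1  I(IK(IS))
  →2  IK(IS)
  →3  K(IS)
  →4  KS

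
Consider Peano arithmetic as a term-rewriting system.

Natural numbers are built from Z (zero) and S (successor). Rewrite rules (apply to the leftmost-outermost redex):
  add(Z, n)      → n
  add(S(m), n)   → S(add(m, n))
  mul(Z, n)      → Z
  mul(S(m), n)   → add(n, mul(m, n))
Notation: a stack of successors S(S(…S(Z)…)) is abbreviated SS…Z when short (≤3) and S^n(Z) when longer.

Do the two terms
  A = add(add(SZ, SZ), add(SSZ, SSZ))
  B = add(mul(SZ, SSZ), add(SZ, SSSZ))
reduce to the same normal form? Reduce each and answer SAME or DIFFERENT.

Answer: SAME — A ⇓ S^6(Z), B ⇓ S^6(Z)

Working:
Term A:
  start: add(add(SZ, SZ), add(SSZ, SSZ))
  step 1: add(S(add(Z, SZ)), add(SSZ, SSZ))
  step 2: S(add(add(Z, SZ), add(SSZ, SSZ)))
  step 3: S(add(SZ, add(SSZ, SSZ)))
  step 4: S(S(add(Z, add(SSZ, SSZ))))
  step 5: S(S(add(SSZ, SSZ)))
  step 6: S(S(S(add(SZ, SSZ))))
  step 7: S(S(S(S(add(Z, SSZ)))))
  step 8: S^6(Z)

Term B:
  start: add(mul(SZ, SSZ), add(SZ, SSSZ))
  step 1: add(add(SSZ, mul(Z, SSZ)), add(SZ, SSSZ))
  step 2: add(S(add(SZ, mul(Z, SSZ))), add(SZ, SSSZ))
  step 3: S(add(add(SZ, mul(Z, SSZ)), add(SZ, SSSZ)))
  step 4: S(add(S(add(Z, mul(Z, SSZ))), add(SZ, SSSZ)))
  step 5: S(S(add(add(Z, mul(Z, SSZ)), add(SZ, SSSZ))))
  step 6: S(S(add(mul(Z, SSZ), add(SZ, SSSZ))))
  step 7: S(S(add(Z, add(SZ, SSSZ))))
  step 8: S(S(add(SZ, SSSZ)))
  step 9: S(S(S(add(Z, SSSZ))))
  step 10: S^6(Z)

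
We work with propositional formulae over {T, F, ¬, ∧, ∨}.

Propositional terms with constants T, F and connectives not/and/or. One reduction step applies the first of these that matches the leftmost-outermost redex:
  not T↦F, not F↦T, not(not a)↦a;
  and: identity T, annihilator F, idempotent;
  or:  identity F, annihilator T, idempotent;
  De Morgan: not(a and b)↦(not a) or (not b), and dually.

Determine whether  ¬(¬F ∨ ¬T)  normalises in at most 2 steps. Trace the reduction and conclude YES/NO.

Answer: NO — after 2 steps the term is F ∧ ¬¬T, not yet normal

Reduction:
  start: ¬(¬F ∨ ¬T)
  step 1: ¬¬F ∧ ¬¬T
  step 2: F ∧ ¬¬T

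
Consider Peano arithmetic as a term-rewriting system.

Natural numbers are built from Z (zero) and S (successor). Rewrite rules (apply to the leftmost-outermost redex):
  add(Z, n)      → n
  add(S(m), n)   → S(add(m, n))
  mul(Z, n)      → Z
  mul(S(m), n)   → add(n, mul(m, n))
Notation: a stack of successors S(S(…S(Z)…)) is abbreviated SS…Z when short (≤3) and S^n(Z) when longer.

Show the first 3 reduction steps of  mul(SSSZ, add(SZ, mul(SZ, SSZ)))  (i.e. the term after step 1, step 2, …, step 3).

  start: mul(SSSZ, add(SZ, mul(SZ, SSZ)))
  [1] add(add(SZ, mul(SZ, SSZ)), mul(SSZ, add(SZ, mul(SZ, SSZ))))
  [2] add(S(add(Z, mul(SZ, SSZ))), mul(SSZ, add(SZ, mul(SZ, SSZ))))
  [3] S(add(add(Z, mul(SZ, SSZ)), mul(SSZ, add(SZ, mul(SZ, SSZ)))))

Answer: after 3 steps: S(add(add(Z, mul(SZ, SSZ)), mul(SSZ, add(SZ, mul(SZ, SSZ)))))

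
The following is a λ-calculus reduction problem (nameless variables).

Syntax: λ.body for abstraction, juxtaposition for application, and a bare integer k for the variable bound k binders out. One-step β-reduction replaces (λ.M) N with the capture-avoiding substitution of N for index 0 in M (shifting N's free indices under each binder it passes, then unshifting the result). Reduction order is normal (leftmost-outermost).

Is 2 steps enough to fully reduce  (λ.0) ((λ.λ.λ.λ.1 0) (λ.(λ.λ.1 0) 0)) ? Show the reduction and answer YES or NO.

  start: (λ.0) ((λ.λ.λ.λ.1 0) (λ.(λ.λ.1 0) 0))
  [1] (λ.λ.λ.λ.1 0) (λ.(λ.λ.1 0) 0)
  [2] λ.λ.λ.1 0

Answer: YES — reaches normal form λ.λ.λ.1 0 in 2 ≤ 2 steps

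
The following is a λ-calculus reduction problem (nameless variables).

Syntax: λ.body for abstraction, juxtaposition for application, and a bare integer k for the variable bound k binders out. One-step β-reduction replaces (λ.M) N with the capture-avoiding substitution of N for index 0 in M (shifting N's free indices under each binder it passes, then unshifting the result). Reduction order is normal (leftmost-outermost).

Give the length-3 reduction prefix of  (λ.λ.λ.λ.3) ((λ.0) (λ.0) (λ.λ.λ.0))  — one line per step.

Answer: after 3 steps: λ.λ.λ.λ.λ.λ.0

Working:
  start: (λ.λ.λ.λ.3) ((λ.0) (λ.0) (λ.λ.λ.0))
  step 1: λ.λ.λ.(λ.0) (λ.0) (λ.λ.λ.0)
  step 2: λ.λ.λ.(λ.0) (λ.λ.λ.0)
  step 3: λ.λ.λ.λ.λ.λ.0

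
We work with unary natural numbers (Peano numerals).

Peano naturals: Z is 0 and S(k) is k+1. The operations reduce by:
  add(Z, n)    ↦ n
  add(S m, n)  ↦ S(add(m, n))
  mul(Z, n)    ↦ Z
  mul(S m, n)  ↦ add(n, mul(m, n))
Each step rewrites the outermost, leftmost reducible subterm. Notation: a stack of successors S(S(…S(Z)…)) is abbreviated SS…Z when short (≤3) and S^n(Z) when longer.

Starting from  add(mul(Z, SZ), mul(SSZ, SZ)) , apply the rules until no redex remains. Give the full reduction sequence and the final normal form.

Answer: normal form = SSZ  (in 9 steps)

Working:
  start: add(mul(Z, SZ), mul(SSZ, SZ))
  [1] add(Z, mul(SSZ, SZ))
  [2] mul(SSZ, SZ)
  [3] add(SZ, mul(SZ, SZ))
  [4] S(add(Z, mul(SZ, SZ)))
  [5] S(mul(SZ, SZ))
  [6] S(add(SZ, mul(Z, SZ)))
  [7] S(S(add(Z, mul(Z, SZ))))
  [8] S(S(mul(Z, SZ)))
  [9] SSZ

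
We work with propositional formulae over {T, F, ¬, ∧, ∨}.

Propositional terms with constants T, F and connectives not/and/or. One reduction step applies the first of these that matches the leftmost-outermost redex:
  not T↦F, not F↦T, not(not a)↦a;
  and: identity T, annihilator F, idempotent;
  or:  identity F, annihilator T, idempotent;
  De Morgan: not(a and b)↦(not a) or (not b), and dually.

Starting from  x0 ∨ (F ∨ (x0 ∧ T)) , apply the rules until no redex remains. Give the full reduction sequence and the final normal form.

  start: x0 ∨ (F ∨ (x0 ∧ T))
  step 1: x0 ∨ (x0 ∧ T)
  step 2: x0 ∨ x0
  step 3: x0

Answer: normal form = x0  (in 3 steps)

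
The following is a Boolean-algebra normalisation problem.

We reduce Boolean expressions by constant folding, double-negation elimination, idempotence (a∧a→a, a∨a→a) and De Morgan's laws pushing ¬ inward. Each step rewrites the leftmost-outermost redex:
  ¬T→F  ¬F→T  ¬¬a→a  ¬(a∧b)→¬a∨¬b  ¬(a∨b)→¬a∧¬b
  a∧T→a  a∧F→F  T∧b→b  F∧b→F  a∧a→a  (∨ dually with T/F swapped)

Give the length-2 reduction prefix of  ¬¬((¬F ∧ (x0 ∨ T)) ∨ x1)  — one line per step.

Answer: after 2 steps: (T ∧ (x0 ∨ T)) ∨ x1

Derivation:
  start: ¬¬((¬F ∧ (x0 ∨ T)) ∨ x1)
  step 1: (¬F ∧ (x0 ∨ T)) ∨ x1
  step 2: (T ∧ (x0 ∨ T)) ∨ x1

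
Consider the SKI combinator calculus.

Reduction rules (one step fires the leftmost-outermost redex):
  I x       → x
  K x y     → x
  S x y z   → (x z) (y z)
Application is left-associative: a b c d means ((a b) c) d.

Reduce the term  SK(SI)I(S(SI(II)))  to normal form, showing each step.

  start: SK(SI)I(S(SI(II)))
  →1  KI(SII)(S(SI(II)))
  →2  I(S(SI(II)))
  →3  S(SI(II))
  →4  S(SII)

Answer: normal form = S(SII)  (in 4 steps)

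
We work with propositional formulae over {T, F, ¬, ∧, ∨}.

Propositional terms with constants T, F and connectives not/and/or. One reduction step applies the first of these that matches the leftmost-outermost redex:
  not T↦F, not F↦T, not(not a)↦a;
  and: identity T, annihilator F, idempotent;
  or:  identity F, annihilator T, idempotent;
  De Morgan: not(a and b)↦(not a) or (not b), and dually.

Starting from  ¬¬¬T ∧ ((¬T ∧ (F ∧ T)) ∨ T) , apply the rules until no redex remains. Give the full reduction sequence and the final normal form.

Answer: normal form = F  (in 3 steps)

Derivation:
  start: ¬¬¬T ∧ ((¬T ∧ (F ∧ T)) ∨ T)
  [1] ¬T ∧ ((¬T ∧ (F ∧ T)) ∨ T)
  [2] F ∧ ((¬T ∧ (F ∧ T)) ∨ T)
  [3] F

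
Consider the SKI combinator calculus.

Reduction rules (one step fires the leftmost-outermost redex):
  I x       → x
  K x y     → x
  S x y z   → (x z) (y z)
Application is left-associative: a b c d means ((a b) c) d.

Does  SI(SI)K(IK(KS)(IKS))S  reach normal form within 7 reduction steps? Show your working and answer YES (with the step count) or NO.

  start: SI(SI)K(IK(KS)(IKS))S
  step 1: IK(SIK)(IK(KS)(IKS))S
  step 2: K(SIK)(IK(KS)(IKS))S
  step 3: SIKS
  step 4: IS(KS)
  step 5: S(KS)

Answer: YES — reaches normal form S(KS) in 5 ≤ 7 steps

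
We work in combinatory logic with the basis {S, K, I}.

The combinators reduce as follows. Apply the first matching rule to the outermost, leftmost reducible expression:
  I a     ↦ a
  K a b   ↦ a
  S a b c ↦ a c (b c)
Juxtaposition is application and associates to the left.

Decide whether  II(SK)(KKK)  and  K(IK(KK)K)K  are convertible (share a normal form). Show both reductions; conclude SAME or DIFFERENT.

Term A:
  start: II(SK)(KKK)
  [1] I(SK)(KKK)
  [2] SK(KKK)
  [3] SKK

Term B:
  start: K(IK(KK)K)K
  [1] IK(KK)K
  [2] K(KK)K
  [3] KK

Answer: DIFFERENT — A ⇓ SKK, B ⇓ KK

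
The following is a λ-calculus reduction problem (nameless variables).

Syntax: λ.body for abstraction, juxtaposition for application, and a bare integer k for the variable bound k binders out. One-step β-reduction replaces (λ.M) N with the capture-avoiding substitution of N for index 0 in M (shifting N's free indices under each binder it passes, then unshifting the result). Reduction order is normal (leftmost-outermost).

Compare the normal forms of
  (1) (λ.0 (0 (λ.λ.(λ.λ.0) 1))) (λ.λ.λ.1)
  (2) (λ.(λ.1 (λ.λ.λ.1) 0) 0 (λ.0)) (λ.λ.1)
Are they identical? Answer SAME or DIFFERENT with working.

Answer: SAME — A ⇓ λ.λ.1, B ⇓ λ.λ.1

Working:
Term A:
  start: (λ.0 (0 (λ.λ.(λ.λ.0) 1))) (λ.λ.λ.1)
  →1  (λ.λ.λ.1) ((λ.λ.λ.1) (λ.λ.(λ.λ.0) 1))
  →2  λ.λ.1

Term B:
  start: (λ.(λ.1 (λ.λ.λ.1) 0) 0 (λ.0)) (λ.λ.1)
  →1  (λ.(λ.λ.1) (λ.λ.λ.1) 0) (λ.λ.1) (λ.0)
  →2  (λ.λ.1) (λ.λ.λ.1) (λ.λ.1) (λ.0)
  →3  (λ.λ.λ.λ.1) (λ.λ.1) (λ.0)
  →4  (λ.λ.λ.1) (λ.0)
  →5  λ.λ.1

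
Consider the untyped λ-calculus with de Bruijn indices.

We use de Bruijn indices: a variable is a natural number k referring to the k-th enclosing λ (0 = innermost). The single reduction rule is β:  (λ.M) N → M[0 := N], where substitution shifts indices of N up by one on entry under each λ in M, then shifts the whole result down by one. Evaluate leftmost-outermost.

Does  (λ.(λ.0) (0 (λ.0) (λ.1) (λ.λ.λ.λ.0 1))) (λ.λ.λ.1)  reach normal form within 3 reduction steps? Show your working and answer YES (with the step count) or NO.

  start: (λ.(λ.0) (0 (λ.0) (λ.1) (λ.λ.λ.λ.0 1))) (λ.λ.λ.1)
  →1  (λ.0) ((λ.λ.λ.1) (λ.0) (λ.λ.λ.λ.1) (λ.λ.λ.λ.0 1))
  →2  (λ.λ.λ.1) (λ.0) (λ.λ.λ.λ.1) (λ.λ.λ.λ.0 1)
  →3  (λ.λ.1) (λ.λ.λ.λ.1) (λ.λ.λ.λ.0 1)

Answer: NO — after 3 steps the term is (λ.λ.1) (λ.λ.λ.λ.1) (λ.λ.λ.λ.0 1), not yet normal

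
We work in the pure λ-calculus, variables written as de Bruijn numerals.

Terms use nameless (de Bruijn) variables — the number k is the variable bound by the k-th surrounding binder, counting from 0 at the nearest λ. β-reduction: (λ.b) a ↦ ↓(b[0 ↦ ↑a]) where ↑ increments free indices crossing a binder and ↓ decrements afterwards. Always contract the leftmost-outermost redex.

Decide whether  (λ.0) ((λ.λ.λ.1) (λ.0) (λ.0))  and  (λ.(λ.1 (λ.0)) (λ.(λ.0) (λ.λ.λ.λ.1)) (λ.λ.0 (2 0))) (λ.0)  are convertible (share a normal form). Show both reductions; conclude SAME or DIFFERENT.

Answer: DIFFERENT — A ⇓ λ.λ.0, B ⇓ λ.λ.0 0

Reduction:
Term A:
  start: (λ.0) ((λ.λ.λ.1) (λ.0) (λ.0))
  step 1: (λ.λ.λ.1) (λ.0) (λ.0)
  step 2: (λ.λ.1) (λ.0)
  step 3: λ.λ.0

Term B:
  start: (λ.(λ.1 (λ.0)) (λ.(λ.0) (λ.λ.λ.λ.1)) (λ.λ.0 (2 0))) (λ.0)
  step 1: (λ.(λ.0) (λ.0)) (λ.(λ.0) (λ.λ.λ.λ.1)) (λ.λ.0 ((λ.0) 0))
  step 2: (λ.0) (λ.0) (λ.λ.0 ((λ.0) 0))
  step 3: (λ.0) (λ.λ.0 ((λ.0) 0))
  step 4: λ.λ.0 ((λ.0) 0)
  step 5: λ.λ.0 0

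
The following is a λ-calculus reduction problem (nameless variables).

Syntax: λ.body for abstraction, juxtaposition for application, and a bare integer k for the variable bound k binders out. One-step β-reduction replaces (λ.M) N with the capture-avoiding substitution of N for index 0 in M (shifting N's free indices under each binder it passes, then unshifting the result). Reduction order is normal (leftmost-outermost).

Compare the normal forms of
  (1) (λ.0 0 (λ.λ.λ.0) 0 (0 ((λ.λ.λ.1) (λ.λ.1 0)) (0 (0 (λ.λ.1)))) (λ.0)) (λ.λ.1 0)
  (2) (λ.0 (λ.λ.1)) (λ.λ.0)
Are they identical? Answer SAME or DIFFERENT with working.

Term A:
  start: (λ.0 0 (λ.λ.λ.0) 0 (0 ((λ.λ.λ.1) (λ.λ.1 0)) (0 (0 (λ.λ.1)))) (λ.0)) (λ.λ.1 0)
  step 1: (λ.λ.1 0) (λ.λ.1 0) (λ.λ.λ.0) (λ.λ.1 0) ((λ.λ.1 0) ((λ.λ.λ.1) (λ.λ.1 0)) ((λ.λ.1 0) ((λ.λ.1 0) (λ.λ.1)))) (λ.0)
  step 2: (λ.(λ.λ.1 0) 0) (λ.λ.λ.0) (λ.λ.1 0) ((λ.λ.1 0) ((λ.λ.λ.1) (λ.λ.1 0)) ((λ.λ.1 0) ((λ.λ.1 0) (λ.λ.1)))) (λ.0)
  step 3: (λ.λ.1 0) (λ.λ.λ.0) (λ.λ.1 0) ((λ.λ.1 0) ((λ.λ.λ.1) (λ.λ.1 0)) ((λ.λ.1 0) ((λ.λ.1 0) (λ.λ.1)))) (λ.0)
  step 4: (λ.(λ.λ.λ.0) 0) (λ.λ.1 0) ((λ.λ.1 0) ((λ.λ.λ.1) (λ.λ.1 0)) ((λ.λ.1 0) ((λ.λ.1 0) (λ.λ.1)))) (λ.0)
  step 5: (λ.λ.λ.0) (λ.λ.1 0) ((λ.λ.1 0) ((λ.λ.λ.1) (λ.λ.1 0)) ((λ.λ.1 0) ((λ.λ.1 0) (λ.λ.1)))) (λ.0)
  step 6: (λ.λ.0) ((λ.λ.1 0) ((λ.λ.λ.1) (λ.λ.1 0)) ((λ.λ.1 0) ((λ.λ.1 0) (λ.λ.1)))) (λ.0)
  step 7: (λ.0) (λ.0)
  step 8: λ.0

Term B:
  start: (λ.0 (λ.λ.1)) (λ.λ.0)
  step 1: (λ.λ.0) (λ.λ.1)
  step 2: λ.0

Answer: SAME — A ⇓ λ.0, B ⇓ λ.0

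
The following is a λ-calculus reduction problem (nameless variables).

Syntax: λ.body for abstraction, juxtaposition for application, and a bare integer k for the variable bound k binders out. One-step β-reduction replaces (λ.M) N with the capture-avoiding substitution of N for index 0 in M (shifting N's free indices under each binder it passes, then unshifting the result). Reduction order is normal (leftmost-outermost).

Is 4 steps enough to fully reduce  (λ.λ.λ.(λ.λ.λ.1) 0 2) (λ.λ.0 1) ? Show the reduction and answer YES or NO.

  start: (λ.λ.λ.(λ.λ.λ.1) 0 2) (λ.λ.0 1)
  step 1: λ.λ.(λ.λ.λ.1) 0 (λ.λ.0 1)
  step 2: λ.λ.(λ.λ.1) (λ.λ.0 1)
  step 3: λ.λ.λ.λ.λ.0 1

Answer: YES — reaches normal form λ.λ.λ.λ.λ.0 1 in 3 ≤ 4 steps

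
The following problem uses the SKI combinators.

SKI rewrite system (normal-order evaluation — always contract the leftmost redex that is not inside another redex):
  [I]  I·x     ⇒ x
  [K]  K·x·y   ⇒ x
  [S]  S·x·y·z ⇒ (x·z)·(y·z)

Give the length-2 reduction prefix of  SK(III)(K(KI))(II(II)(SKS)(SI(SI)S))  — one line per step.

  start: SK(III)(K(KI))(II(II)(SKS)(SI(SI)S))
  →1  K(K(KI))(III(K(KI)))(II(II)(SKS)(SI(SI)S))
  →2  K(KI)(II(II)(SKS)(SI(SI)S))

Answer: after 2 steps: K(KI)(II(II)(SKS)(SI(SI)S))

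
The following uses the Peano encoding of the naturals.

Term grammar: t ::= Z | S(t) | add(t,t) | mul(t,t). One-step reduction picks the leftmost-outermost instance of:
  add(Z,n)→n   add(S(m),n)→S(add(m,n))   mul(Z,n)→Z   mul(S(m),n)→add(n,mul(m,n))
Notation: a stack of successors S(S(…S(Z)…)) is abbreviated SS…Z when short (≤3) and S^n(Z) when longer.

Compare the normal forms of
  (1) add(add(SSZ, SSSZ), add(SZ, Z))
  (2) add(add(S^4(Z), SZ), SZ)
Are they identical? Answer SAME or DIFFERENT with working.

Answer: SAME — A ⇓ S^6(Z), B ⇓ S^6(Z)

Reduction:
Term A:
  start: add(add(SSZ, SSSZ), add(SZ, Z))
  [1] add(S(add(SZ, SSSZ)), add(SZ, Z))
  [2] S(add(add(SZ, SSSZ), add(SZ, Z)))
  [3] S(add(S(add(Z, SSSZ)), add(SZ, Z)))
  [4] S(S(add(add(Z, SSSZ), add(SZ, Z))))
  [5] S(S(add(SSSZ, add(SZ, Z))))
  [6] S(S(S(add(SSZ, add(SZ, Z)))))
  [7] S(S(S(S(add(SZ, add(SZ, Z))))))
  [8] S(S(S(S(S(add(Z, add(SZ, Z)))))))
  [9] S(S(S(S(S(add(SZ, Z))))))
  [10] S(S(S(S(S(S(add(Z, Z)))))))
  [11] S^6(Z)

Term B:
  start: add(add(S^4(Z), SZ), SZ)
  [1] add(S(add(SSSZ, SZ)), SZ)
  [2] S(add(add(SSSZ, SZ), SZ))
  [3] S(add(S(add(SSZ, SZ)), SZ))
  [4] S(S(add(add(SSZ, SZ), SZ)))
  [5] S(S(add(S(add(SZ, SZ)), SZ)))
  [6] S(S(S(add(add(SZ, SZ), SZ))))
  [7] S(S(S(add(S(add(Z, SZ)), SZ))))
  [8] S(S(S(S(add(add(Z, SZ), SZ)))))
  [9] S(S(S(S(add(SZ, SZ)))))
  [10] S(S(S(S(S(add(Z, SZ))))))
  [11] S^6(Z)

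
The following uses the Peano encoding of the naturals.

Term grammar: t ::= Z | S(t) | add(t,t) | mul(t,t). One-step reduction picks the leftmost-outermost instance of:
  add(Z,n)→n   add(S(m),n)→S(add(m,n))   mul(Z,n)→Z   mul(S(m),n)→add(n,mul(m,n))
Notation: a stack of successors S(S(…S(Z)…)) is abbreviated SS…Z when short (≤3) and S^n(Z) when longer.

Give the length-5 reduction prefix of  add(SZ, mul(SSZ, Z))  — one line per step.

Answer: after 5 steps: S(add(Z, mul(Z, Z)))

Reduction:
  start: add(SZ, mul(SSZ, Z))
  [1] S(add(Z, mul(SSZ, Z)))
  [2] S(mul(SSZ, Z))
  [3] S(add(Z, mul(SZ, Z)))
  [4] S(mul(SZ, Z))
  [5] S(add(Z, mul(Z, Z)))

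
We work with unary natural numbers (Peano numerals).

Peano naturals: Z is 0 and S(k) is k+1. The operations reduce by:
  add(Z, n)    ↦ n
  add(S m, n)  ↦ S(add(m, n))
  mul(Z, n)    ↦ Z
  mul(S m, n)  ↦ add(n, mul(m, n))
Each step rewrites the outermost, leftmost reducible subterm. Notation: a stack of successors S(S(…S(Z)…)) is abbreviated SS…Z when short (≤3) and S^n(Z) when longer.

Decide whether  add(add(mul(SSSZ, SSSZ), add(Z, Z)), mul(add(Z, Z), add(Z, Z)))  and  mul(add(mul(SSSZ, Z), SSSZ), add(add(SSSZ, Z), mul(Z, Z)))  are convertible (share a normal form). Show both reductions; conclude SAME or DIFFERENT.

Answer: SAME — A ⇓ S^9(Z), B ⇓ S^9(Z)

Working:
Term A:
  start: add(add(mul(SSSZ, SSSZ), add(Z, Z)), mul(add(Z, Z), add(Z, Z)))
  →1  add(add(add(SSSZ, mul(SSZ, SSSZ)), add(Z, Z)), mul(add(Z, Z), add(Z, Z)))
  →2  add(add(S(add(SSZ, mul(SSZ, SSSZ))), add(Z, Z)), mul(add(Z, Z), add(Z, Z)))
  →3  add(S(add(add(SSZ, mul(SSZ, SSSZ)), add(Z, Z))), mul(add(Z, Z), add(Z, Z)))
  →4  S(add(add(add(SSZ, mul(SSZ, SSSZ)), add(Z, Z)), mul(add(Z, Z), add(Z, Z))))
  →5  S(add(add(S(add(SZ, mul(SSZ, SSSZ))), add(Z, Z)), mul(add(Z, Z), add(Z, Z))))
  →6  S(add(S(add(add(SZ, mul(SSZ, SSSZ)), add(Z, Z))), mul(add(Z, Z), add(Z, Z))))
  →7  S(S(add(add(add(SZ, mul(SSZ, SSSZ)), add(Z, Z)), mul(add(Z, Z), add(Z, Z)))))
  →8  S(S(add(add(S(add(Z, mul(SSZ, SSSZ))), add(Z, Z)), mul(add(Z, Z), add(Z, Z)))))
  →9  S(S(add(S(add(add(Z, mul(SSZ, SSSZ)), add(Z, Z))), mul(add(Z, Z), add(Z, Z)))))
  →10  S(S(S(add(add(add(Z, mul(SSZ, SSSZ)), add(Z, Z)), mul(add(Z, Z), add(Z, Z))))))
  →11  S(S(S(add(add(mul(SSZ, SSSZ), add(Z, Z)), mul(add(Z, Z), add(Z, Z))))))
  →12  S(S(S(add(add(add(SSSZ, mul(SZ, SSSZ)), add(Z, Z)), mul(add(Z, Z), add(Z, Z))))))
  →13  S(S(S(add(add(S(add(SSZ, mul(SZ, SSSZ))), add(Z, Z)), mul(add(Z, Z), add(Z, Z))))))
  →14  S(S(S(add(S(add(add(SSZ, mul(SZ, SSSZ)), add(Z, Z))), mul(add(Z, Z), add(Z, Z))))))
  →15  S(S(S(S(add(add(add(SSZ, mul(SZ, SSSZ)), add(Z, Z)), mul(add(Z, Z), add(Z, Z)))))))
  →16  S(S(S(S(add(add(S(add(SZ, mul(SZ, SSSZ))), add(Z, Z)), mul(add(Z, Z), add(Z, Z)))))))
  →17  S(S(S(S(add(S(add(add(SZ, mul(SZ, SSSZ)), add(Z, Z))), mul(add(Z, Z), add(Z, Z)))))))
  →18  S(S(S(S(S(add(add(add(SZ, mul(SZ, SSSZ)), add(Z, Z)), mul(add(Z, Z), add(Z, Z))))))))
  →19  S(S(S(S(S(add(add(S(add(Z, mul(SZ, SSSZ))), add(Z, Z)), mul(add(Z, Z), add(Z, Z))))))))
  →20  S(S(S(S(S(add(S(add(add(Z, mul(SZ, SSSZ)), add(Z, Z))), mul(add(Z, Z), add(Z, Z))))))))
  →21  S(S(S(S(S(S(add(add(add(Z, mul(SZ, SSSZ)), add(Z, Z)), mul(add(Z, Z), add(Z, Z)))))))))
  →22  S(S(S(S(S(S(add(add(mul(SZ, SSSZ), add(Z, Z)), mul(add(Z, Z), add(Z, Z)))))))))
  →23  S(S(S(S(S(S(add(add(add(SSSZ, mul(Z, SSSZ)), add(Z, Z)), mul(add(Z, Z), add(Z, Z)))))))))
  →24  S(S(S(S(S(S(add(add(S(add(SSZ, mul(Z, SSSZ))), add(Z, Z)), mul(add(Z, Z), add(Z, Z)))))))))
  →25  S(S(S(S(S(S(add(S(add(add(SSZ, mul(Z, SSSZ)), add(Z, Z))), mul(add(Z, Z), add(Z, Z)))))))))
  →26  S(S(S(S(S(S(S(add(add(add(SSZ, mul(Z, SSSZ)), add(Z, Z)), mul(add(Z, Z), add(Z, Z))))))))))
  →27  S(S(S(S(S(S(S(add(add(S(add(SZ, mul(Z, SSSZ))), add(Z, Z)), mul(add(Z, Z), add(Z, Z))))))))))
  →28  S(S(S(S(S(S(S(add(S(add(add(SZ, mul(Z, SSSZ)), add(Z, Z))), mul(add(Z, Z), add(Z, Z))))))))))
  →29  S(S(S(S(S(S(S(S(add(add(add(SZ, mul(Z, SSSZ)), add(Z, Z)), mul(add(Z, Z), add(Z, Z)))))))))))
  →30  S(S(S(S(S(S(S(S(add(add(S(add(Z, mul(Z, SSSZ))), add(Z, Z)), mul(add(Z, Z), add(Z, Z)))))))))))
  →31  S(S(S(S(S(S(S(S(add(S(add(add(Z, mul(Z, SSSZ)), add(Z, Z))), mul(add(Z, Z), add(Z, Z)))))))))))
  →32  S(S(S(S(S(S(S(S(S(add(add(add(Z, mul(Z, SSSZ)), add(Z, Z)), mul(add(Z, Z), add(Z, Z))))))))))))
  →33  S(S(S(S(S(S(S(S(S(add(add(mul(Z, SSSZ), add(Z, Z)), mul(add(Z, Z), add(Z, Z))))))))))))
  →34  S(S(S(S(S(S(S(S(S(add(add(Z, add(Z, Z)), mul(add(Z, Z), add(Z, Z))))))))))))
  →35  S(S(S(S(S(S(S(S(S(add(add(Z, Z), mul(add(Z, Z), add(Z, Z))))))))))))
  →36  S(S(S(S(S(S(S(S(S(add(Z, mul(add(Z, Z), add(Z, Z))))))))))))
  →37  S(S(S(S(S(S(S(S(S(mul(add(Z, Z), add(Z, Z)))))))))))
  →38  S(S(S(S(S(S(S(S(S(mul(Z, add(Z, Z)))))))))))
  →39  S^9(Z)

Term B:
  start: mul(add(mul(SSSZ, Z), SSSZ), add(add(SSSZ, Z), mul(Z, Z)))
  →1  mul(add(add(Z, mul(SSZ, Z)), SSSZ), add(add(SSSZ, Z), mul(Z, Z)))
  →2  mul(add(mul(SSZ, Z), SSSZ), add(add(SSSZ, Z), mul(Z, Z)))
  →3  mul(add(add(Z, mul(SZ, Z)), SSSZ), add(add(SSSZ, Z), mul(Z, Z)))
  →4  mul(add(mul(SZ, Z), SSSZ), add(add(SSSZ, Z), mul(Z, Z)))
  →5  mul(add(add(Z, mul(Z, Z)), SSSZ), add(add(SSSZ, Z), mul(Z, Z)))
  →6  mul(add(mul(Z, Z), SSSZ), add(add(SSSZ, Z), mul(Z, Z)))
  →7  mul(add(Z, SSSZ), add(add(SSSZ, Z), mul(Z, Z)))
  →8  mul(SSSZ, add(add(SSSZ, Z), mul(Z, Z)))
  →9  add(add(add(SSSZ, Z), mul(Z, Z)), mul(SSZ, add(add(SSSZ, Z), mul(Z, Z))))
  →10  add(add(S(add(SSZ, Z)), mul(Z, Z)), mul(SSZ, add(add(SSSZ, Z), mul(Z, Z))))
  →11  add(S(add(add(SSZ, Z), mul(Z, Z))), mul(SSZ, add(add(SSSZ, Z), mul(Z, Z))))
  →12  S(add(add(add(SSZ, Z), mul(Z, Z)), mul(SSZ, add(add(SSSZ, Z), mul(Z, Z)))))
  →13  S(add(add(S(add(SZ, Z)), mul(Z, Z)), mul(SSZ, add(add(SSSZ, Z), mul(Z, Z)))))
  →14  S(add(S(add(add(SZ, Z), mul(Z, Z))), mul(SSZ, add(add(SSSZ, Z), mul(Z, Z)))))
  →15  S(S(add(add(add(SZ, Z), mul(Z, Z)), mul(SSZ, add(add(SSSZ, Z), mul(Z, Z))))))
  →16  S(S(add(add(S(add(Z, Z)), mul(Z, Z)), mul(SSZ, add(add(SSSZ, Z), mul(Z, Z))))))
  →17  S(S(add(S(add(add(Z, Z), mul(Z, Z))), mul(SSZ, add(add(SSSZ, Z), mul(Z, Z))))))
  →18  S(S(S(add(add(add(Z, Z), mul(Z, Z)), mul(SSZ, add(add(SSSZ, Z), mul(Z, Z)))))))
  →19  S(S(S(add(add(Z, mul(Z, Z)), mul(SSZ, add(add(SSSZ, Z), mul(Z, Z)))))))
  →20  S(S(S(add(mul(Z, Z), mul(SSZ, add(add(SSSZ, Z), mul(Z, Z)))))))
  →21  S(S(S(add(Z, mul(SSZ, add(add(SSSZ, Z), mul(Z, Z)))))))
  →22  S(S(S(mul(SSZ, add(add(SSSZ, Z), mul(Z, Z))))))
  →23  S(S(S(add(add(add(SSSZ, Z), mul(Z, Z)), mul(SZ, add(add(SSSZ, Z), mul(Z, Z)))))))
  →24  S(S(S(add(add(S(add(SSZ, Z)), mul(Z, Z)), mul(SZ, add(add(SSSZ, Z), mul(Z, Z)))))))
  →25  S(S(S(add(S(add(add(SSZ, Z), mul(Z, Z))), mul(SZ, add(add(SSSZ, Z), mul(Z, Z)))))))
  →26  S(S(S(S(add(add(add(SSZ, Z), mul(Z, Z)), mul(SZ, add(add(SSSZ, Z), mul(Z, Z))))))))
  →27  S(S(S(S(add(add(S(add(SZ, Z)), mul(Z, Z)), mul(SZ, add(add(SSSZ, Z), mul(Z, Z))))))))
  →28  S(S(S(S(add(S(add(add(SZ, Z), mul(Z, Z))), mul(SZ, add(add(SSSZ, Z), mul(Z, Z))))))))
  →29  S(S(S(S(S(add(add(add(SZ, Z), mul(Z, Z)), mul(SZ, add(add(SSSZ, Z), mul(Z, Z)))))))))
  →30  S(S(S(S(S(add(add(S(add(Z, Z)), mul(Z, Z)), mul(SZ, add(add(SSSZ, Z), mul(Z, Z)))))))))
  →31  S(S(S(S(S(add(S(add(add(Z, Z), mul(Z, Z))), mul(SZ, add(add(SSSZ, Z), mul(Z, Z)))))))))
  →32  S(S(S(S(S(S(add(add(add(Z, Z), mul(Z, Z)), mul(SZ, add(add(SSSZ, Z), mul(Z, Z))))))))))
  →33  S(S(S(S(S(S(add(add(Z, mul(Z, Z)), mul(SZ, add(add(SSSZ, Z), mul(Z, Z))))))))))
  →34  S(S(S(S(S(S(add(mul(Z, Z), mul(SZ, add(add(SSSZ, Z), mul(Z, Z))))))))))
  →35  S(S(S(S(S(S(add(Z, mul(SZ, add(add(SSSZ, Z), mul(Z, Z))))))))))
  →36  S(S(S(S(S(S(mul(SZ, add(add(SSSZ, Z), mul(Z, Z)))))))))
  →37  S(S(S(S(S(S(add(add(add(SSSZ, Z), mul(Z, Z)), mul(Z, add(add(SSSZ, Z), mul(Z, Z))))))))))
  →38  S(S(S(S(S(S(add(add(S(add(SSZ, Z)), mul(Z, Z)), mul(Z, add(add(SSSZ, Z), mul(Z, Z))))))))))
  →39  S(S(S(S(S(S(add(S(add(add(SSZ, Z), mul(Z, Z))), mul(Z, add(add(SSSZ, Z), mul(Z, Z))))))))))
  →40  S(S(S(S(S(S(S(add(add(add(SSZ, Z), mul(Z, Z)), mul(Z, add(add(SSSZ, Z), mul(Z, Z)))))))))))
  →41  S(S(S(S(S(S(S(add(add(S(add(SZ, Z)), mul(Z, Z)), mul(Z, add(add(SSSZ, Z), mul(Z, Z)))))))))))
  →42  S(S(S(S(S(S(S(add(S(add(add(SZ, Z), mul(Z, Z))), mul(Z, add(add(SSSZ, Z), mul(Z, Z)))))))))))
  →43  S(S(S(S(S(S(S(S(add(add(add(SZ, Z), mul(Z, Z)), mul(Z, add(add(SSSZ, Z), mul(Z, Z))))))))))))
  →44  S(S(S(S(S(S(S(S(add(add(S(add(Z, Z)), mul(Z, Z)), mul(Z, add(add(SSSZ, Z), mul(Z, Z))))))))))))
  →45  S(S(S(S(S(S(S(S(add(S(add(add(Z, Z), mul(Z, Z))), mul(Z, add(add(SSSZ, Z), mul(Z, Z))))))))))))
  →46  S(S(S(S(S(S(S(S(S(add(add(add(Z, Z), mul(Z, Z)), mul(Z, add(add(SSSZ, Z), mul(Z, Z)))))))))))))
  →47  S(S(S(S(S(S(S(S(S(add(add(Z, mul(Z, Z)), mul(Z, add(add(SSSZ, Z), mul(Z, Z)))))))))))))
  →48  S(S(S(S(S(S(S(S(S(add(mul(Z, Z), mul(Z, add(add(SSSZ, Z), mul(Z, Z)))))))))))))
  →49  S(S(S(S(S(S(S(S(S(add(Z, mul(Z, add(add(SSSZ, Z), mul(Z, Z)))))))))))))
  →50  S(S(S(S(S(S(S(S(S(mul(Z, add(add(SSSZ, Z), mul(Z, Z))))))))))))
  →51  S^9(Z)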